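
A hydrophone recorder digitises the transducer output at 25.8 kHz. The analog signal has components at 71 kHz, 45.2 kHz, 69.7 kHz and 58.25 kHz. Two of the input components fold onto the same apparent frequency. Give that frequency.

fs/2 = 12.9 kHz.
71 kHz mod fs = 19.4 kHz.
19.4 kHz > fs/2 = 12.9 kHz, folds to fs − 19.4 kHz = 6.4 kHz.
45.2 kHz mod fs = 19.4 kHz.
19.4 kHz > fs/2 = 12.9 kHz, folds to fs − 19.4 kHz = 6.4 kHz.
69.7 kHz mod fs = 18.1 kHz.
18.1 kHz > fs/2 = 12.9 kHz, folds to fs − 18.1 kHz = 7.7 kHz.
58.25 kHz mod fs = 6.65 kHz.
6.65 kHz ≤ fs/2 = 12.9 kHz, appears at 6.65 kHz.
45.2 kHz and 71 kHz both map to 6.4 kHz.

6.4 kHz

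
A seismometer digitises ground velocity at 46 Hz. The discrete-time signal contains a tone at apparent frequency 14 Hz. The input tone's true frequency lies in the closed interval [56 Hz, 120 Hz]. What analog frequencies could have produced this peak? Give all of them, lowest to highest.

Frequencies that alias to 14 Hz are k·fs ± 14 Hz for integer k ≥ 0.
k=0: 14 Hz.
k=1: 32 Hz, 60 Hz.
k=2: 78 Hz, 106 Hz.
k=3: 124 Hz, 152 Hz.
Within [56 Hz, 120 Hz]: 60 Hz, 78 Hz, 106 Hz.

60 Hz, 78 Hz, 106 Hz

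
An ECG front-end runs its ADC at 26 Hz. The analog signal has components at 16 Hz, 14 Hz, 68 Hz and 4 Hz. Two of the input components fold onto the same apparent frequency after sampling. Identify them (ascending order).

fs/2 = 13 Hz.
16 Hz > fs/2 = 13 Hz, folds to fs − 16 Hz = 10 Hz.
14 Hz > fs/2 = 13 Hz, folds to fs − 14 Hz = 12 Hz.
68 Hz mod fs = 16 Hz.
16 Hz > fs/2 = 13 Hz, folds to fs − 16 Hz = 10 Hz.
4 Hz ≤ fs/2 = 13 Hz, passes unchanged.
16 Hz and 68 Hz both map to 10 Hz.

16 Hz, 68 Hz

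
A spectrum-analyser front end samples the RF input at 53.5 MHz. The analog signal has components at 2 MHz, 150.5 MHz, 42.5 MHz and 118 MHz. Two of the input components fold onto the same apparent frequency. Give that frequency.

11 MHz

fs/2 = 26.75 MHz.
2 MHz ≤ fs/2 = 26.75 MHz, passes unchanged.
150.5 MHz mod fs = 43.5 MHz.
43.5 MHz > fs/2 = 26.75 MHz, folds to fs − 43.5 MHz = 10 MHz.
42.5 MHz > fs/2 = 26.75 MHz, folds to fs − 42.5 MHz = 11 MHz.
118 MHz mod fs = 11 MHz.
11 MHz ≤ fs/2 = 26.75 MHz, appears at 11 MHz.
42.5 MHz and 118 MHz both map to 11 MHz.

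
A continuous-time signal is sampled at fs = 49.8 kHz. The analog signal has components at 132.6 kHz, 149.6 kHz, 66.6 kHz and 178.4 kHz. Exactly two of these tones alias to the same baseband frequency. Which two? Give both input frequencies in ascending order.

66.6 kHz, 132.6 kHz

fs/2 = 24.9 kHz.
132.6 kHz mod fs = 33 kHz.
33 kHz > fs/2 = 24.9 kHz, folds to fs − 33 kHz = 16.8 kHz.
149.6 kHz mod fs = 0.2 kHz.
0.2 kHz ≤ fs/2 = 24.9 kHz, appears at 0.2 kHz.
66.6 kHz mod fs = 16.8 kHz.
16.8 kHz ≤ fs/2 = 24.9 kHz, appears at 16.8 kHz.
178.4 kHz mod fs = 29 kHz.
29 kHz > fs/2 = 24.9 kHz, folds to fs − 29 kHz = 20.8 kHz.
66.6 kHz and 132.6 kHz both map to 16.8 kHz.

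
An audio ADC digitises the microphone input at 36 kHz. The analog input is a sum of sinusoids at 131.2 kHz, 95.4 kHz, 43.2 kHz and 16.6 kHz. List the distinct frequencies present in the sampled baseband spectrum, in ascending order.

7.2 kHz, 12.6 kHz, 12.8 kHz, 16.6 kHz

fs/2 = 18 kHz.
131.2 kHz mod fs = 23.2 kHz.
23.2 kHz > fs/2 = 18 kHz, folds to fs − 23.2 kHz = 12.8 kHz.
95.4 kHz mod fs = 23.4 kHz.
23.4 kHz > fs/2 = 18 kHz, folds to fs − 23.4 kHz = 12.6 kHz.
43.2 kHz mod fs = 7.2 kHz.
7.2 kHz ≤ fs/2 = 18 kHz, appears at 7.2 kHz.
16.6 kHz ≤ fs/2 = 18 kHz, passes unchanged.
Distinct values: {7.2 kHz, 12.6 kHz, 12.8 kHz, 16.6 kHz}.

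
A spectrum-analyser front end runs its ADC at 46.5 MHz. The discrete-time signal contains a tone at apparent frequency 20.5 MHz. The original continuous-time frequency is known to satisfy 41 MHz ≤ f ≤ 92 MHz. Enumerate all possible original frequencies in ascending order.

67 MHz, 72.5 MHz

Frequencies that alias to 20.5 MHz are k·fs ± 20.5 MHz for integer k ≥ 0.
k=0: 20.5 MHz.
k=1: 26 MHz, 67 MHz.
k=2: 72.5 MHz, 113.5 MHz.
k=3: 119 MHz, 160 MHz.
Within [41 MHz, 92 MHz]: 67 MHz, 72.5 MHz.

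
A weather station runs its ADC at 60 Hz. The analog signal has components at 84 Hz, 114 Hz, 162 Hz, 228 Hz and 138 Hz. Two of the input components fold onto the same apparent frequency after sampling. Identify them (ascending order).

fs/2 = 30 Hz.
84 Hz mod fs = 24 Hz.
24 Hz ≤ fs/2 = 30 Hz, appears at 24 Hz.
114 Hz mod fs = 54 Hz.
54 Hz > fs/2 = 30 Hz, folds to fs − 54 Hz = 6 Hz.
162 Hz mod fs = 42 Hz.
42 Hz > fs/2 = 30 Hz, folds to fs − 42 Hz = 18 Hz.
228 Hz mod fs = 48 Hz.
48 Hz > fs/2 = 30 Hz, folds to fs − 48 Hz = 12 Hz.
138 Hz mod fs = 18 Hz.
18 Hz ≤ fs/2 = 30 Hz, appears at 18 Hz.
138 Hz and 162 Hz both map to 18 Hz.

138 Hz, 162 Hz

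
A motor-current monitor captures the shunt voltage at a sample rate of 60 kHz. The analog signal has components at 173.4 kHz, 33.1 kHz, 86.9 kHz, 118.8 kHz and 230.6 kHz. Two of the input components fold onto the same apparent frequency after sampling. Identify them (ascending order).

fs/2 = 30 kHz.
173.4 kHz mod fs = 53.4 kHz.
53.4 kHz > fs/2 = 30 kHz, folds to fs − 53.4 kHz = 6.6 kHz.
33.1 kHz > fs/2 = 30 kHz, folds to fs − 33.1 kHz = 26.9 kHz.
86.9 kHz mod fs = 26.9 kHz.
26.9 kHz ≤ fs/2 = 30 kHz, appears at 26.9 kHz.
118.8 kHz mod fs = 58.8 kHz.
58.8 kHz > fs/2 = 30 kHz, folds to fs − 58.8 kHz = 1.2 kHz.
230.6 kHz mod fs = 50.6 kHz.
50.6 kHz > fs/2 = 30 kHz, folds to fs − 50.6 kHz = 9.4 kHz.
33.1 kHz and 86.9 kHz both map to 26.9 kHz.

33.1 kHz, 86.9 kHz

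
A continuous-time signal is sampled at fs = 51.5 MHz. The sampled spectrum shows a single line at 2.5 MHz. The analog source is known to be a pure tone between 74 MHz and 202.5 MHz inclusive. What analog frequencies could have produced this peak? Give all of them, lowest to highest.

Frequencies that alias to 2.5 MHz are k·fs ± 2.5 MHz for integer k ≥ 0.
k=0: 2.5 MHz.
k=1: 49 MHz, 54 MHz.
k=2: 100.5 MHz, 105.5 MHz.
k=3: 152 MHz, 157 MHz.
k=4: 203.5 MHz, 208.5 MHz.
Within [74 MHz, 202.5 MHz]: 100.5 MHz, 105.5 MHz, 152 MHz, 157 MHz.

100.5 MHz, 105.5 MHz, 152 MHz, 157 MHz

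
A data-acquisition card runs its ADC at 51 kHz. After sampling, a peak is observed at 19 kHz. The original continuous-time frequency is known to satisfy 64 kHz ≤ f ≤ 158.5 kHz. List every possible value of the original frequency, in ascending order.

Frequencies that alias to 19 kHz are k·fs ± 19 kHz for integer k ≥ 0.
k=0: 19 kHz.
k=1: 32 kHz, 70 kHz.
k=2: 83 kHz, 121 kHz.
k=3: 134 kHz, 172 kHz.
k=4: 185 kHz, 223 kHz.
Within [64 kHz, 158.5 kHz]: 70 kHz, 83 kHz, 121 kHz, 134 kHz.

70 kHz, 83 kHz, 121 kHz, 134 kHz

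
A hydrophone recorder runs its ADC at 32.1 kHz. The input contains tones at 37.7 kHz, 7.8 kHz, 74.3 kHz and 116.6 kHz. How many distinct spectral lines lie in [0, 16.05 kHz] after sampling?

fs/2 = 16.05 kHz.
37.7 kHz mod fs = 5.6 kHz.
5.6 kHz ≤ fs/2 = 16.05 kHz, appears at 5.6 kHz.
7.8 kHz ≤ fs/2 = 16.05 kHz, passes unchanged.
74.3 kHz mod fs = 10.1 kHz.
10.1 kHz ≤ fs/2 = 16.05 kHz, appears at 10.1 kHz.
116.6 kHz mod fs = 20.3 kHz.
20.3 kHz > fs/2 = 16.05 kHz, folds to fs − 20.3 kHz = 11.8 kHz.
Distinct values: {5.6 kHz, 7.8 kHz, 10.1 kHz, 11.8 kHz} → 4.

4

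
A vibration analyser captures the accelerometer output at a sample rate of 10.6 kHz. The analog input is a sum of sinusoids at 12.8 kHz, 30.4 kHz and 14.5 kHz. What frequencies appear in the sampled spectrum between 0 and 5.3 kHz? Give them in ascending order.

fs/2 = 5.3 kHz.
12.8 kHz mod fs = 2.2 kHz.
2.2 kHz ≤ fs/2 = 5.3 kHz, appears at 2.2 kHz.
30.4 kHz mod fs = 9.2 kHz.
9.2 kHz > fs/2 = 5.3 kHz, folds to fs − 9.2 kHz = 1.4 kHz.
14.5 kHz mod fs = 3.9 kHz.
3.9 kHz ≤ fs/2 = 5.3 kHz, appears at 3.9 kHz.
Distinct values: {1.4 kHz, 2.2 kHz, 3.9 kHz}.

1.4 kHz, 2.2 kHz, 3.9 kHz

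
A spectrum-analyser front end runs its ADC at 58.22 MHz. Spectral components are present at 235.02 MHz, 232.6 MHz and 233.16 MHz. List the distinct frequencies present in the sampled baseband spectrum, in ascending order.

0.28 MHz, 2.14 MHz

fs/2 = 29.11 MHz.
235.02 MHz mod fs = 2.14 MHz.
2.14 MHz ≤ fs/2 = 29.11 MHz, appears at 2.14 MHz.
232.6 MHz mod fs = 57.94 MHz.
57.94 MHz > fs/2 = 29.11 MHz, folds to fs − 57.94 MHz = 0.28 MHz.
233.16 MHz mod fs = 0.28 MHz.
0.28 MHz ≤ fs/2 = 29.11 MHz, appears at 0.28 MHz.
Distinct values: {0.28 MHz, 2.14 MHz}.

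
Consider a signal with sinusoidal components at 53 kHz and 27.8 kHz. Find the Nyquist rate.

Highest-frequency component: 53 kHz.
Nyquist rate = 2 × 53 kHz = 106 kHz.

106 kHz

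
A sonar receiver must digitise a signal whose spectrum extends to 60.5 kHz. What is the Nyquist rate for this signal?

Nyquist rate = 2 × 60.5 kHz = 121 kHz.

121 kHz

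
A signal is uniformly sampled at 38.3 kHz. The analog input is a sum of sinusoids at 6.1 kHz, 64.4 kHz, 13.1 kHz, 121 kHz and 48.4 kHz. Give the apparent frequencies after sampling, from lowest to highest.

fs/2 = 19.15 kHz.
6.1 kHz ≤ fs/2 = 19.15 kHz, passes unchanged.
64.4 kHz mod fs = 26.1 kHz.
26.1 kHz > fs/2 = 19.15 kHz, folds to fs − 26.1 kHz = 12.2 kHz.
13.1 kHz ≤ fs/2 = 19.15 kHz, passes unchanged.
121 kHz mod fs = 6.1 kHz.
6.1 kHz ≤ fs/2 = 19.15 kHz, appears at 6.1 kHz.
48.4 kHz mod fs = 10.1 kHz.
10.1 kHz ≤ fs/2 = 19.15 kHz, appears at 10.1 kHz.
Distinct values: {6.1 kHz, 10.1 kHz, 12.2 kHz, 13.1 kHz}.

6.1 kHz, 10.1 kHz, 12.2 kHz, 13.1 kHz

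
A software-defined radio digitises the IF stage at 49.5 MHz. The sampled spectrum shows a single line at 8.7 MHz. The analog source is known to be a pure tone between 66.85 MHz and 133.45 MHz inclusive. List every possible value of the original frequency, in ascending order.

90.3 MHz, 107.7 MHz

Frequencies that alias to 8.7 MHz are k·fs ± 8.7 MHz for integer k ≥ 0.
k=0: 8.7 MHz.
k=1: 40.8 MHz, 58.2 MHz.
k=2: 90.3 MHz, 107.7 MHz.
k=3: 139.8 MHz, 157.2 MHz.
Within [66.85 MHz, 133.45 MHz]: 90.3 MHz, 107.7 MHz.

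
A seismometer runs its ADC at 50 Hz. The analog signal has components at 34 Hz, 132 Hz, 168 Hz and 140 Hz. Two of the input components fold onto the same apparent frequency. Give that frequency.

fs/2 = 25 Hz.
34 Hz > fs/2 = 25 Hz, folds to fs − 34 Hz = 16 Hz.
132 Hz mod fs = 32 Hz.
32 Hz > fs/2 = 25 Hz, folds to fs − 32 Hz = 18 Hz.
168 Hz mod fs = 18 Hz.
18 Hz ≤ fs/2 = 25 Hz, appears at 18 Hz.
140 Hz mod fs = 40 Hz.
40 Hz > fs/2 = 25 Hz, folds to fs − 40 Hz = 10 Hz.
132 Hz and 168 Hz both map to 18 Hz.

18 Hz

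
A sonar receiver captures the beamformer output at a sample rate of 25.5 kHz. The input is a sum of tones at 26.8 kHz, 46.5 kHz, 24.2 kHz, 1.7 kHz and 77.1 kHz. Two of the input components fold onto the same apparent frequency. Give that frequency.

1.3 kHz

fs/2 = 12.75 kHz.
26.8 kHz mod fs = 1.3 kHz.
1.3 kHz ≤ fs/2 = 12.75 kHz, appears at 1.3 kHz.
46.5 kHz mod fs = 21 kHz.
21 kHz > fs/2 = 12.75 kHz, folds to fs − 21 kHz = 4.5 kHz.
24.2 kHz > fs/2 = 12.75 kHz, folds to fs − 24.2 kHz = 1.3 kHz.
1.7 kHz ≤ fs/2 = 12.75 kHz, passes unchanged.
77.1 kHz mod fs = 0.6 kHz.
0.6 kHz ≤ fs/2 = 12.75 kHz, appears at 0.6 kHz.
24.2 kHz and 26.8 kHz both map to 1.3 kHz.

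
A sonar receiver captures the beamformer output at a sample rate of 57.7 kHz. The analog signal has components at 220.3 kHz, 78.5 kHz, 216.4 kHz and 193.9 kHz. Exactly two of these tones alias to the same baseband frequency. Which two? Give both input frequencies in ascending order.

78.5 kHz, 193.9 kHz

fs/2 = 28.85 kHz.
220.3 kHz mod fs = 47.2 kHz.
47.2 kHz > fs/2 = 28.85 kHz, folds to fs − 47.2 kHz = 10.5 kHz.
78.5 kHz mod fs = 20.8 kHz.
20.8 kHz ≤ fs/2 = 28.85 kHz, appears at 20.8 kHz.
216.4 kHz mod fs = 43.3 kHz.
43.3 kHz > fs/2 = 28.85 kHz, folds to fs − 43.3 kHz = 14.4 kHz.
193.9 kHz mod fs = 20.8 kHz.
20.8 kHz ≤ fs/2 = 28.85 kHz, appears at 20.8 kHz.
78.5 kHz and 193.9 kHz both map to 20.8 kHz.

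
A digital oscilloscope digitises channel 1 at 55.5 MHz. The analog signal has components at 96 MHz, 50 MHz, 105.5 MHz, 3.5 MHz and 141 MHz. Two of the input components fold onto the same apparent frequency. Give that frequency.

fs/2 = 27.75 MHz.
96 MHz mod fs = 40.5 MHz.
40.5 MHz > fs/2 = 27.75 MHz, folds to fs − 40.5 MHz = 15 MHz.
50 MHz > fs/2 = 27.75 MHz, folds to fs − 50 MHz = 5.5 MHz.
105.5 MHz mod fs = 50 MHz.
50 MHz > fs/2 = 27.75 MHz, folds to fs − 50 MHz = 5.5 MHz.
3.5 MHz ≤ fs/2 = 27.75 MHz, passes unchanged.
141 MHz mod fs = 30 MHz.
30 MHz > fs/2 = 27.75 MHz, folds to fs − 30 MHz = 25.5 MHz.
50 MHz and 105.5 MHz both map to 5.5 MHz.

5.5 MHz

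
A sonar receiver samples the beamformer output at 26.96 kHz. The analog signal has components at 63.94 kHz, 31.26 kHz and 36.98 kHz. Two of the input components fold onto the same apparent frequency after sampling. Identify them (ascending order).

fs/2 = 13.48 kHz.
63.94 kHz mod fs = 10.02 kHz.
10.02 kHz ≤ fs/2 = 13.48 kHz, appears at 10.02 kHz.
31.26 kHz mod fs = 4.3 kHz.
4.3 kHz ≤ fs/2 = 13.48 kHz, appears at 4.3 kHz.
36.98 kHz mod fs = 10.02 kHz.
10.02 kHz ≤ fs/2 = 13.48 kHz, appears at 10.02 kHz.
36.98 kHz and 63.94 kHz both map to 10.02 kHz.

36.98 kHz, 63.94 kHz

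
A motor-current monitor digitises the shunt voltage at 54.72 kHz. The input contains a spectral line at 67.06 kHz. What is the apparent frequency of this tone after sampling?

67.06 kHz mod fs = 12.34 kHz.
12.34 kHz ≤ fs/2 = 27.36 kHz, appears at 12.34 kHz.

12.34 kHz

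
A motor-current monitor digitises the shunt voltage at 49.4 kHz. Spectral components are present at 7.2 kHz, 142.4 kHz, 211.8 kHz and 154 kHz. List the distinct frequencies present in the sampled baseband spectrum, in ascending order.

5.8 kHz, 7.2 kHz, 14.2 kHz

fs/2 = 24.7 kHz.
7.2 kHz ≤ fs/2 = 24.7 kHz, passes unchanged.
142.4 kHz mod fs = 43.6 kHz.
43.6 kHz > fs/2 = 24.7 kHz, folds to fs − 43.6 kHz = 5.8 kHz.
211.8 kHz mod fs = 14.2 kHz.
14.2 kHz ≤ fs/2 = 24.7 kHz, appears at 14.2 kHz.
154 kHz mod fs = 5.8 kHz.
5.8 kHz ≤ fs/2 = 24.7 kHz, appears at 5.8 kHz.
Distinct values: {5.8 kHz, 7.2 kHz, 14.2 kHz}.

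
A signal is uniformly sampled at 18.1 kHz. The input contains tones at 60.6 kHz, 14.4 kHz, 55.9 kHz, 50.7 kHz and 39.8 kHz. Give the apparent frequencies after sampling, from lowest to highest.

fs/2 = 9.05 kHz.
60.6 kHz mod fs = 6.3 kHz.
6.3 kHz ≤ fs/2 = 9.05 kHz, appears at 6.3 kHz.
14.4 kHz > fs/2 = 9.05 kHz, folds to fs − 14.4 kHz = 3.7 kHz.
55.9 kHz mod fs = 1.6 kHz.
1.6 kHz ≤ fs/2 = 9.05 kHz, appears at 1.6 kHz.
50.7 kHz mod fs = 14.5 kHz.
14.5 kHz > fs/2 = 9.05 kHz, folds to fs − 14.5 kHz = 3.6 kHz.
39.8 kHz mod fs = 3.6 kHz.
3.6 kHz ≤ fs/2 = 9.05 kHz, appears at 3.6 kHz.
Distinct values: {1.6 kHz, 3.6 kHz, 3.7 kHz, 6.3 kHz}.

1.6 kHz, 3.6 kHz, 3.7 kHz, 6.3 kHz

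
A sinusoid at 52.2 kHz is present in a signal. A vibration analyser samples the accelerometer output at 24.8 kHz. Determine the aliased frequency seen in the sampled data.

52.2 kHz mod fs = 2.6 kHz.
2.6 kHz ≤ fs/2 = 12.4 kHz, appears at 2.6 kHz.

2.6 kHz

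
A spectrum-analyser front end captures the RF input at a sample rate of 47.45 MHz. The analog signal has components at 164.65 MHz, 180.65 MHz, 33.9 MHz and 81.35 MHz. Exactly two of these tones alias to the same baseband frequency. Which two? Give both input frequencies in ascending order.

fs/2 = 23.725 MHz.
164.65 MHz mod fs = 22.3 MHz.
22.3 MHz ≤ fs/2 = 23.725 MHz, appears at 22.3 MHz.
180.65 MHz mod fs = 38.3 MHz.
38.3 MHz > fs/2 = 23.725 MHz, folds to fs − 38.3 MHz = 9.15 MHz.
33.9 MHz > fs/2 = 23.725 MHz, folds to fs − 33.9 MHz = 13.55 MHz.
81.35 MHz mod fs = 33.9 MHz.
33.9 MHz > fs/2 = 23.725 MHz, folds to fs − 33.9 MHz = 13.55 MHz.
33.9 MHz and 81.35 MHz both map to 13.55 MHz.

33.9 MHz, 81.35 MHz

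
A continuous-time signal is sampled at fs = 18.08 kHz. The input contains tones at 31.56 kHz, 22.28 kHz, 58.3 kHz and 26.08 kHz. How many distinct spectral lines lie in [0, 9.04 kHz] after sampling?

fs/2 = 9.04 kHz.
31.56 kHz mod fs = 13.48 kHz.
13.48 kHz > fs/2 = 9.04 kHz, folds to fs − 13.48 kHz = 4.6 kHz.
22.28 kHz mod fs = 4.2 kHz.
4.2 kHz ≤ fs/2 = 9.04 kHz, appears at 4.2 kHz.
58.3 kHz mod fs = 4.06 kHz.
4.06 kHz ≤ fs/2 = 9.04 kHz, appears at 4.06 kHz.
26.08 kHz mod fs = 8 kHz.
8 kHz ≤ fs/2 = 9.04 kHz, appears at 8 kHz.
Distinct values: {4.06 kHz, 4.2 kHz, 4.6 kHz, 8 kHz} → 4.

4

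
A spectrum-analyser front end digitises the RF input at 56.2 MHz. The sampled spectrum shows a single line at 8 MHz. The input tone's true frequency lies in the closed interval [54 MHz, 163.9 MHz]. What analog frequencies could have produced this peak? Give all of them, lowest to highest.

64.2 MHz, 104.4 MHz, 120.4 MHz, 160.6 MHz

Frequencies that alias to 8 MHz are k·fs ± 8 MHz for integer k ≥ 0.
k=0: 8 MHz.
k=1: 48.2 MHz, 64.2 MHz.
k=2: 104.4 MHz, 120.4 MHz.
k=3: 160.6 MHz, 176.6 MHz.
k=4: 216.8 MHz, 232.8 MHz.
Within [54 MHz, 163.9 MHz]: 64.2 MHz, 104.4 MHz, 120.4 MHz, 160.6 MHz.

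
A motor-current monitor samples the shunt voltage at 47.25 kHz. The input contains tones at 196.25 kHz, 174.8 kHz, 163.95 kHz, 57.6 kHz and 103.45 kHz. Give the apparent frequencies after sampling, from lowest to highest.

7.25 kHz, 8.95 kHz, 10.35 kHz, 14.2 kHz, 22.2 kHz

fs/2 = 23.625 kHz.
196.25 kHz mod fs = 7.25 kHz.
7.25 kHz ≤ fs/2 = 23.625 kHz, appears at 7.25 kHz.
174.8 kHz mod fs = 33.05 kHz.
33.05 kHz > fs/2 = 23.625 kHz, folds to fs − 33.05 kHz = 14.2 kHz.
163.95 kHz mod fs = 22.2 kHz.
22.2 kHz ≤ fs/2 = 23.625 kHz, appears at 22.2 kHz.
57.6 kHz mod fs = 10.35 kHz.
10.35 kHz ≤ fs/2 = 23.625 kHz, appears at 10.35 kHz.
103.45 kHz mod fs = 8.95 kHz.
8.95 kHz ≤ fs/2 = 23.625 kHz, appears at 8.95 kHz.
Distinct values: {7.25 kHz, 8.95 kHz, 10.35 kHz, 14.2 kHz, 22.2 kHz}.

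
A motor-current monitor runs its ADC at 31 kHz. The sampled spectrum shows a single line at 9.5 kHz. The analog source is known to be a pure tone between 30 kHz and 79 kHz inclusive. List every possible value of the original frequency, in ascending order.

40.5 kHz, 52.5 kHz, 71.5 kHz

Frequencies that alias to 9.5 kHz are k·fs ± 9.5 kHz for integer k ≥ 0.
k=0: 9.5 kHz.
k=1: 21.5 kHz, 40.5 kHz.
k=2: 52.5 kHz, 71.5 kHz.
k=3: 83.5 kHz, 102.5 kHz.
Within [30 kHz, 79 kHz]: 40.5 kHz, 52.5 kHz, 71.5 kHz.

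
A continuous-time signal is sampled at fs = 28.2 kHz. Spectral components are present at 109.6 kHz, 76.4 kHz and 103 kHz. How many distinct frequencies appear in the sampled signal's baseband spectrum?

fs/2 = 14.1 kHz.
109.6 kHz mod fs = 25 kHz.
25 kHz > fs/2 = 14.1 kHz, folds to fs − 25 kHz = 3.2 kHz.
76.4 kHz mod fs = 20 kHz.
20 kHz > fs/2 = 14.1 kHz, folds to fs − 20 kHz = 8.2 kHz.
103 kHz mod fs = 18.4 kHz.
18.4 kHz > fs/2 = 14.1 kHz, folds to fs − 18.4 kHz = 9.8 kHz.
Distinct values: {3.2 kHz, 8.2 kHz, 9.8 kHz} → 3.

3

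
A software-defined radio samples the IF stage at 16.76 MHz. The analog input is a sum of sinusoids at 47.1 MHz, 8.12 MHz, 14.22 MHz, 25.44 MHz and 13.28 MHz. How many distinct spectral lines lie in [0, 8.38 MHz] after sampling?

5

fs/2 = 8.38 MHz.
47.1 MHz mod fs = 13.58 MHz.
13.58 MHz > fs/2 = 8.38 MHz, folds to fs − 13.58 MHz = 3.18 MHz.
8.12 MHz ≤ fs/2 = 8.38 MHz, passes unchanged.
14.22 MHz > fs/2 = 8.38 MHz, folds to fs − 14.22 MHz = 2.54 MHz.
25.44 MHz mod fs = 8.68 MHz.
8.68 MHz > fs/2 = 8.38 MHz, folds to fs − 8.68 MHz = 8.08 MHz.
13.28 MHz > fs/2 = 8.38 MHz, folds to fs − 13.28 MHz = 3.48 MHz.
Distinct values: {2.54 MHz, 3.18 MHz, 3.48 MHz, 8.08 MHz, 8.12 MHz} → 5.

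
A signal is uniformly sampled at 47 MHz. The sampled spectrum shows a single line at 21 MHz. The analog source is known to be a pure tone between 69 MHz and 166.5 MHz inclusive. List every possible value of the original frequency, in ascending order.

Frequencies that alias to 21 MHz are k·fs ± 21 MHz for integer k ≥ 0.
k=0: 21 MHz.
k=1: 26 MHz, 68 MHz.
k=2: 73 MHz, 115 MHz.
k=3: 120 MHz, 162 MHz.
k=4: 167 MHz, 209 MHz.
Within [69 MHz, 166.5 MHz]: 73 MHz, 115 MHz, 120 MHz, 162 MHz.

73 MHz, 115 MHz, 120 MHz, 162 MHz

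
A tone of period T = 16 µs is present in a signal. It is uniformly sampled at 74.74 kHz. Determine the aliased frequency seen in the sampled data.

12.24 kHz

T = 16 µs → f = 1/T = 62.5 kHz.
62.5 kHz > fs/2 = 37.37 kHz, folds to fs − 62.5 kHz = 12.24 kHz.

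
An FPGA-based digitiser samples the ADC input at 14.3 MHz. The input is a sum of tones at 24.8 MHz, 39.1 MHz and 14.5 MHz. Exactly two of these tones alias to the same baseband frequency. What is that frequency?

fs/2 = 7.15 MHz.
24.8 MHz mod fs = 10.5 MHz.
10.5 MHz > fs/2 = 7.15 MHz, folds to fs − 10.5 MHz = 3.8 MHz.
39.1 MHz mod fs = 10.5 MHz.
10.5 MHz > fs/2 = 7.15 MHz, folds to fs − 10.5 MHz = 3.8 MHz.
14.5 MHz mod fs = 0.2 MHz.
0.2 MHz ≤ fs/2 = 7.15 MHz, appears at 0.2 MHz.
24.8 MHz and 39.1 MHz both map to 3.8 MHz.

3.8 MHz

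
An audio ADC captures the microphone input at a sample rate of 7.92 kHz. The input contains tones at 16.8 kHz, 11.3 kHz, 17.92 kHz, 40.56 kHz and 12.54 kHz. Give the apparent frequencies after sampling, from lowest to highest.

0.96 kHz, 2.08 kHz, 3.3 kHz, 3.38 kHz

fs/2 = 3.96 kHz.
16.8 kHz mod fs = 0.96 kHz.
0.96 kHz ≤ fs/2 = 3.96 kHz, appears at 0.96 kHz.
11.3 kHz mod fs = 3.38 kHz.
3.38 kHz ≤ fs/2 = 3.96 kHz, appears at 3.38 kHz.
17.92 kHz mod fs = 2.08 kHz.
2.08 kHz ≤ fs/2 = 3.96 kHz, appears at 2.08 kHz.
40.56 kHz mod fs = 0.96 kHz.
0.96 kHz ≤ fs/2 = 3.96 kHz, appears at 0.96 kHz.
12.54 kHz mod fs = 4.62 kHz.
4.62 kHz > fs/2 = 3.96 kHz, folds to fs − 4.62 kHz = 3.3 kHz.
Distinct values: {0.96 kHz, 2.08 kHz, 3.3 kHz, 3.38 kHz}.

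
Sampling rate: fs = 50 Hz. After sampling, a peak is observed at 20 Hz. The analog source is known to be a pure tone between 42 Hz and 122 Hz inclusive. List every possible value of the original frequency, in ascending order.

70 Hz, 80 Hz, 120 Hz

Frequencies that alias to 20 Hz are k·fs ± 20 Hz for integer k ≥ 0.
k=0: 20 Hz.
k=1: 30 Hz, 70 Hz.
k=2: 80 Hz, 120 Hz.
k=3: 130 Hz, 170 Hz.
Within [42 Hz, 122 Hz]: 70 Hz, 80 Hz, 120 Hz.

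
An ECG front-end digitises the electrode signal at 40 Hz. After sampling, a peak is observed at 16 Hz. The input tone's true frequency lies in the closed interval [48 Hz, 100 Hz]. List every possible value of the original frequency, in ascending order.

56 Hz, 64 Hz, 96 Hz

Frequencies that alias to 16 Hz are k·fs ± 16 Hz for integer k ≥ 0.
k=0: 16 Hz.
k=1: 24 Hz, 56 Hz.
k=2: 64 Hz, 96 Hz.
k=3: 104 Hz, 136 Hz.
Within [48 Hz, 100 Hz]: 56 Hz, 64 Hz, 96 Hz.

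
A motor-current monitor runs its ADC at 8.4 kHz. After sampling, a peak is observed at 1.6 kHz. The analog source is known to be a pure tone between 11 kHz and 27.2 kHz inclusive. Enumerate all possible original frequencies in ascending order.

Frequencies that alias to 1.6 kHz are k·fs ± 1.6 kHz for integer k ≥ 0.
k=0: 1.6 kHz.
k=1: 6.8 kHz, 10 kHz.
k=2: 15.2 kHz, 18.4 kHz.
k=3: 23.6 kHz, 26.8 kHz.
k=4: 32 kHz, 35.2 kHz.
Within [11 kHz, 27.2 kHz]: 15.2 kHz, 18.4 kHz, 23.6 kHz, 26.8 kHz.

15.2 kHz, 18.4 kHz, 23.6 kHz, 26.8 kHz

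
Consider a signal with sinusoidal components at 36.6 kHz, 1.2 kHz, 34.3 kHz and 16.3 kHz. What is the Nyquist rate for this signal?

73.2 kHz

Highest-frequency component: 36.6 kHz.
Nyquist rate = 2 × 36.6 kHz = 73.2 kHz.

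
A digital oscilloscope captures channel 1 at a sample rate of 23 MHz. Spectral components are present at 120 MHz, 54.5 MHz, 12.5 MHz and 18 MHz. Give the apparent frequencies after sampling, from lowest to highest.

5 MHz, 8.5 MHz, 10.5 MHz

fs/2 = 11.5 MHz.
120 MHz mod fs = 5 MHz.
5 MHz ≤ fs/2 = 11.5 MHz, appears at 5 MHz.
54.5 MHz mod fs = 8.5 MHz.
8.5 MHz ≤ fs/2 = 11.5 MHz, appears at 8.5 MHz.
12.5 MHz > fs/2 = 11.5 MHz, folds to fs − 12.5 MHz = 10.5 MHz.
18 MHz > fs/2 = 11.5 MHz, folds to fs − 18 MHz = 5 MHz.
Distinct values: {5 MHz, 8.5 MHz, 10.5 MHz}.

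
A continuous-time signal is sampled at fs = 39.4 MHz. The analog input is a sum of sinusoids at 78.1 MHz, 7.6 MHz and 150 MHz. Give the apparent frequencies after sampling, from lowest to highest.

0.7 MHz, 7.6 MHz

fs/2 = 19.7 MHz.
78.1 MHz mod fs = 38.7 MHz.
38.7 MHz > fs/2 = 19.7 MHz, folds to fs − 38.7 MHz = 0.7 MHz.
7.6 MHz ≤ fs/2 = 19.7 MHz, passes unchanged.
150 MHz mod fs = 31.8 MHz.
31.8 MHz > fs/2 = 19.7 MHz, folds to fs − 31.8 MHz = 7.6 MHz.
Distinct values: {0.7 MHz, 7.6 MHz}.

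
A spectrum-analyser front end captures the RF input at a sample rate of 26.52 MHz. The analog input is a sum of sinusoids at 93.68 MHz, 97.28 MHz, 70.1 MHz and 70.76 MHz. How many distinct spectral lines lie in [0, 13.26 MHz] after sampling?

fs/2 = 13.26 MHz.
93.68 MHz mod fs = 14.12 MHz.
14.12 MHz > fs/2 = 13.26 MHz, folds to fs − 14.12 MHz = 12.4 MHz.
97.28 MHz mod fs = 17.72 MHz.
17.72 MHz > fs/2 = 13.26 MHz, folds to fs − 17.72 MHz = 8.8 MHz.
70.1 MHz mod fs = 17.06 MHz.
17.06 MHz > fs/2 = 13.26 MHz, folds to fs − 17.06 MHz = 9.46 MHz.
70.76 MHz mod fs = 17.72 MHz.
17.72 MHz > fs/2 = 13.26 MHz, folds to fs − 17.72 MHz = 8.8 MHz.
Distinct values: {8.8 MHz, 9.46 MHz, 12.4 MHz} → 3.

3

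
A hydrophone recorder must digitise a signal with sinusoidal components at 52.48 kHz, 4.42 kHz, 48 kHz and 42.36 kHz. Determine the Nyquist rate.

104.96 kHz

Highest-frequency component: 52.48 kHz.
Nyquist rate = 2 × 52.48 kHz = 104.96 kHz.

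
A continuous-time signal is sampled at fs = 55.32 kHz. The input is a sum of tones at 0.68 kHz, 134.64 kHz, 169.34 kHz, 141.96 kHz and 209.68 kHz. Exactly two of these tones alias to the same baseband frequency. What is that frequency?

fs/2 = 27.66 kHz.
0.68 kHz ≤ fs/2 = 27.66 kHz, passes unchanged.
134.64 kHz mod fs = 24 kHz.
24 kHz ≤ fs/2 = 27.66 kHz, appears at 24 kHz.
169.34 kHz mod fs = 3.38 kHz.
3.38 kHz ≤ fs/2 = 27.66 kHz, appears at 3.38 kHz.
141.96 kHz mod fs = 31.32 kHz.
31.32 kHz > fs/2 = 27.66 kHz, folds to fs − 31.32 kHz = 24 kHz.
209.68 kHz mod fs = 43.72 kHz.
43.72 kHz > fs/2 = 27.66 kHz, folds to fs − 43.72 kHz = 11.6 kHz.
134.64 kHz and 141.96 kHz both map to 24 kHz.

24 kHz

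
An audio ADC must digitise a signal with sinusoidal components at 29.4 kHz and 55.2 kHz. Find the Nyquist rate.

Highest-frequency component: 55.2 kHz.
Nyquist rate = 2 × 55.2 kHz = 110.4 kHz.

110.4 kHz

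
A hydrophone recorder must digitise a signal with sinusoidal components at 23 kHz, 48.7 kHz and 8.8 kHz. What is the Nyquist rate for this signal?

97.4 kHz

Highest-frequency component: 48.7 kHz.
Nyquist rate = 2 × 48.7 kHz = 97.4 kHz.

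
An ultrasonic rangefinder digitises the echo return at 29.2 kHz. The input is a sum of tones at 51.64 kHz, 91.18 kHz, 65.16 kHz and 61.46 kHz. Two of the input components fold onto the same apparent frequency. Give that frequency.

6.76 kHz

fs/2 = 14.6 kHz.
51.64 kHz mod fs = 22.44 kHz.
22.44 kHz > fs/2 = 14.6 kHz, folds to fs − 22.44 kHz = 6.76 kHz.
91.18 kHz mod fs = 3.58 kHz.
3.58 kHz ≤ fs/2 = 14.6 kHz, appears at 3.58 kHz.
65.16 kHz mod fs = 6.76 kHz.
6.76 kHz ≤ fs/2 = 14.6 kHz, appears at 6.76 kHz.
61.46 kHz mod fs = 3.06 kHz.
3.06 kHz ≤ fs/2 = 14.6 kHz, appears at 3.06 kHz.
51.64 kHz and 65.16 kHz both map to 6.76 kHz.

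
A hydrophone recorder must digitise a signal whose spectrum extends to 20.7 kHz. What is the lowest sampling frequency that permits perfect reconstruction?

Nyquist rate = 2 × 20.7 kHz = 41.4 kHz.

41.4 kHz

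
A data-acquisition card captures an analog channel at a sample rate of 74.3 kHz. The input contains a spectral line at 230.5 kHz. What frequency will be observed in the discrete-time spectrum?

230.5 kHz mod fs = 7.6 kHz.
7.6 kHz ≤ fs/2 = 37.15 kHz, appears at 7.6 kHz.

7.6 kHz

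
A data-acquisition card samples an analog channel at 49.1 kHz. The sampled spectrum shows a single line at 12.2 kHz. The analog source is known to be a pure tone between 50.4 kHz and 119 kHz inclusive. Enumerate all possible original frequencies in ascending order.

Frequencies that alias to 12.2 kHz are k·fs ± 12.2 kHz for integer k ≥ 0.
k=0: 12.2 kHz.
k=1: 36.9 kHz, 61.3 kHz.
k=2: 86 kHz, 110.4 kHz.
k=3: 135.1 kHz, 159.5 kHz.
Within [50.4 kHz, 119 kHz]: 61.3 kHz, 86 kHz, 110.4 kHz.

61.3 kHz, 86 kHz, 110.4 kHz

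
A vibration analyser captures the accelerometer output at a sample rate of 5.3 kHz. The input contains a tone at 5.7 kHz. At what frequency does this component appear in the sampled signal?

0.4 kHz

5.7 kHz mod fs = 0.4 kHz.
0.4 kHz ≤ fs/2 = 2.65 kHz, appears at 0.4 kHz.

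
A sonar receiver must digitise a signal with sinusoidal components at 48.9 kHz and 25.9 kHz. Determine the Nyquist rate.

Highest-frequency component: 48.9 kHz.
Nyquist rate = 2 × 48.9 kHz = 97.8 kHz.

97.8 kHz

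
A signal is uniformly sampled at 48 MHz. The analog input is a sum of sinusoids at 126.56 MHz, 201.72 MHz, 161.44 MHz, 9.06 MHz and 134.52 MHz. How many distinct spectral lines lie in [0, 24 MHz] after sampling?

fs/2 = 24 MHz.
126.56 MHz mod fs = 30.56 MHz.
30.56 MHz > fs/2 = 24 MHz, folds to fs − 30.56 MHz = 17.44 MHz.
201.72 MHz mod fs = 9.72 MHz.
9.72 MHz ≤ fs/2 = 24 MHz, appears at 9.72 MHz.
161.44 MHz mod fs = 17.44 MHz.
17.44 MHz ≤ fs/2 = 24 MHz, appears at 17.44 MHz.
9.06 MHz ≤ fs/2 = 24 MHz, passes unchanged.
134.52 MHz mod fs = 38.52 MHz.
38.52 MHz > fs/2 = 24 MHz, folds to fs − 38.52 MHz = 9.48 MHz.
Distinct values: {9.06 MHz, 9.48 MHz, 9.72 MHz, 17.44 MHz} → 4.

4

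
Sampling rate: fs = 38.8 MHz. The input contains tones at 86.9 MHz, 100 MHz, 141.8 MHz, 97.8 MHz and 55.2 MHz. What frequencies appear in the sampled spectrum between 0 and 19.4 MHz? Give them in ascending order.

9.3 MHz, 13.4 MHz, 16.4 MHz, 18.6 MHz

fs/2 = 19.4 MHz.
86.9 MHz mod fs = 9.3 MHz.
9.3 MHz ≤ fs/2 = 19.4 MHz, appears at 9.3 MHz.
100 MHz mod fs = 22.4 MHz.
22.4 MHz > fs/2 = 19.4 MHz, folds to fs − 22.4 MHz = 16.4 MHz.
141.8 MHz mod fs = 25.4 MHz.
25.4 MHz > fs/2 = 19.4 MHz, folds to fs − 25.4 MHz = 13.4 MHz.
97.8 MHz mod fs = 20.2 MHz.
20.2 MHz > fs/2 = 19.4 MHz, folds to fs − 20.2 MHz = 18.6 MHz.
55.2 MHz mod fs = 16.4 MHz.
16.4 MHz ≤ fs/2 = 19.4 MHz, appears at 16.4 MHz.
Distinct values: {9.3 MHz, 13.4 MHz, 16.4 MHz, 18.6 MHz}.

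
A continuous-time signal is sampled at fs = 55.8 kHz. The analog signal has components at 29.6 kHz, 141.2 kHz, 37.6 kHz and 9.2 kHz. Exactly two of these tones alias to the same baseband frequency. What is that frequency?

26.2 kHz

fs/2 = 27.9 kHz.
29.6 kHz > fs/2 = 27.9 kHz, folds to fs − 29.6 kHz = 26.2 kHz.
141.2 kHz mod fs = 29.6 kHz.
29.6 kHz > fs/2 = 27.9 kHz, folds to fs − 29.6 kHz = 26.2 kHz.
37.6 kHz > fs/2 = 27.9 kHz, folds to fs − 37.6 kHz = 18.2 kHz.
9.2 kHz ≤ fs/2 = 27.9 kHz, passes unchanged.
29.6 kHz and 141.2 kHz both map to 26.2 kHz.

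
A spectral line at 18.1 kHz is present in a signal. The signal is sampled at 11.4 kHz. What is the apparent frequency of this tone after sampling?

18.1 kHz mod fs = 6.7 kHz.
6.7 kHz > fs/2 = 5.7 kHz, folds to fs − 6.7 kHz = 4.7 kHz.

4.7 kHz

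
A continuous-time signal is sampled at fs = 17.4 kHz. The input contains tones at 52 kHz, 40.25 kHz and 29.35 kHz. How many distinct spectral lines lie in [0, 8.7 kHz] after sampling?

fs/2 = 8.7 kHz.
52 kHz mod fs = 17.2 kHz.
17.2 kHz > fs/2 = 8.7 kHz, folds to fs − 17.2 kHz = 0.2 kHz.
40.25 kHz mod fs = 5.45 kHz.
5.45 kHz ≤ fs/2 = 8.7 kHz, appears at 5.45 kHz.
29.35 kHz mod fs = 11.95 kHz.
11.95 kHz > fs/2 = 8.7 kHz, folds to fs − 11.95 kHz = 5.45 kHz.
Distinct values: {0.2 kHz, 5.45 kHz} → 2.

2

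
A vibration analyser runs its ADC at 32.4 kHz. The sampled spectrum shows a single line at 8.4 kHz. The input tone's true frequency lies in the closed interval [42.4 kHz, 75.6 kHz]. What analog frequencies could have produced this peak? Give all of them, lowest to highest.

56.4 kHz, 73.2 kHz

Frequencies that alias to 8.4 kHz are k·fs ± 8.4 kHz for integer k ≥ 0.
k=0: 8.4 kHz.
k=1: 24 kHz, 40.8 kHz.
k=2: 56.4 kHz, 73.2 kHz.
k=3: 88.8 kHz, 105.6 kHz.
Within [42.4 kHz, 75.6 kHz]: 56.4 kHz, 73.2 kHz.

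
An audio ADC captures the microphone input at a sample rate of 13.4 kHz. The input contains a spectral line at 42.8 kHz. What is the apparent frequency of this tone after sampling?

42.8 kHz mod fs = 2.6 kHz.
2.6 kHz ≤ fs/2 = 6.7 kHz, appears at 2.6 kHz.

2.6 kHz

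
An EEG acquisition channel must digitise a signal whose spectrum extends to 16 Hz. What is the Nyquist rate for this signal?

32 Hz

Nyquist rate = 2 × 16 Hz = 32 Hz.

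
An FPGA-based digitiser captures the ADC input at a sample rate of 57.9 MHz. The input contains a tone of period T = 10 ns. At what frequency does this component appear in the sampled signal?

15.8 MHz

T = 10 ns → f = 1/T = 100 MHz.
100 MHz mod fs = 42.1 MHz.
42.1 MHz > fs/2 = 28.95 MHz, folds to fs − 42.1 MHz = 15.8 MHz.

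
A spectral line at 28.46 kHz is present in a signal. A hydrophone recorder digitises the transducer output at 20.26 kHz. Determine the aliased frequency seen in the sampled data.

8.2 kHz

28.46 kHz mod fs = 8.2 kHz.
8.2 kHz ≤ fs/2 = 10.13 kHz, appears at 8.2 kHz.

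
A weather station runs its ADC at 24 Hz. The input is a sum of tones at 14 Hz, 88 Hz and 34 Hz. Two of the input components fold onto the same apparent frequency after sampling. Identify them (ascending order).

14 Hz, 34 Hz

fs/2 = 12 Hz.
14 Hz > fs/2 = 12 Hz, folds to fs − 14 Hz = 10 Hz.
88 Hz mod fs = 16 Hz.
16 Hz > fs/2 = 12 Hz, folds to fs − 16 Hz = 8 Hz.
34 Hz mod fs = 10 Hz.
10 Hz ≤ fs/2 = 12 Hz, appears at 10 Hz.
14 Hz and 34 Hz both map to 10 Hz.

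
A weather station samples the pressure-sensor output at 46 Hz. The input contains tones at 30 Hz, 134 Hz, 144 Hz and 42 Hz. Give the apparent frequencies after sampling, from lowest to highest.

4 Hz, 6 Hz, 16 Hz

fs/2 = 23 Hz.
30 Hz > fs/2 = 23 Hz, folds to fs − 30 Hz = 16 Hz.
134 Hz mod fs = 42 Hz.
42 Hz > fs/2 = 23 Hz, folds to fs − 42 Hz = 4 Hz.
144 Hz mod fs = 6 Hz.
6 Hz ≤ fs/2 = 23 Hz, appears at 6 Hz.
42 Hz > fs/2 = 23 Hz, folds to fs − 42 Hz = 4 Hz.
Distinct values: {4 Hz, 6 Hz, 16 Hz}.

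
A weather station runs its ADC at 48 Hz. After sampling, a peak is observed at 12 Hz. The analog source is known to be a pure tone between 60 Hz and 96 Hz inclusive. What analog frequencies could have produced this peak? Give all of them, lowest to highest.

60 Hz, 84 Hz

Frequencies that alias to 12 Hz are k·fs ± 12 Hz for integer k ≥ 0.
k=0: 12 Hz.
k=1: 36 Hz, 60 Hz.
k=2: 84 Hz, 108 Hz.
k=3: 132 Hz, 156 Hz.
Within [60 Hz, 96 Hz]: 60 Hz, 84 Hz.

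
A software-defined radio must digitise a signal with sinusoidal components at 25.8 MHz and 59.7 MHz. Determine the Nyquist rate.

119.4 MHz

Highest-frequency component: 59.7 MHz.
Nyquist rate = 2 × 59.7 MHz = 119.4 MHz.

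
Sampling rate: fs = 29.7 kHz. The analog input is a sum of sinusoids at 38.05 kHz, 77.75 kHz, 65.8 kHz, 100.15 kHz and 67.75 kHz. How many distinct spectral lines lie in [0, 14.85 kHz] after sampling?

4

fs/2 = 14.85 kHz.
38.05 kHz mod fs = 8.35 kHz.
8.35 kHz ≤ fs/2 = 14.85 kHz, appears at 8.35 kHz.
77.75 kHz mod fs = 18.35 kHz.
18.35 kHz > fs/2 = 14.85 kHz, folds to fs − 18.35 kHz = 11.35 kHz.
65.8 kHz mod fs = 6.4 kHz.
6.4 kHz ≤ fs/2 = 14.85 kHz, appears at 6.4 kHz.
100.15 kHz mod fs = 11.05 kHz.
11.05 kHz ≤ fs/2 = 14.85 kHz, appears at 11.05 kHz.
67.75 kHz mod fs = 8.35 kHz.
8.35 kHz ≤ fs/2 = 14.85 kHz, appears at 8.35 kHz.
Distinct values: {6.4 kHz, 8.35 kHz, 11.05 kHz, 11.35 kHz} → 4.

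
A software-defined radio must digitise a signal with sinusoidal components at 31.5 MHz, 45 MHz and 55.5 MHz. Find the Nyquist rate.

111 MHz

Highest-frequency component: 55.5 MHz.
Nyquist rate = 2 × 55.5 MHz = 111 MHz.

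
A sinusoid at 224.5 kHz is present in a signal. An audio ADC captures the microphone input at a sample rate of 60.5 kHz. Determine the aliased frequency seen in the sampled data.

17.5 kHz

224.5 kHz mod fs = 43 kHz.
43 kHz > fs/2 = 30.25 kHz, folds to fs − 43 kHz = 17.5 kHz.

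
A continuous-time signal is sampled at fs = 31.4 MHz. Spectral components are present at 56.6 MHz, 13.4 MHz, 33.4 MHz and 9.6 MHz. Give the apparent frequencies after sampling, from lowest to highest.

2 MHz, 6.2 MHz, 9.6 MHz, 13.4 MHz

fs/2 = 15.7 MHz.
56.6 MHz mod fs = 25.2 MHz.
25.2 MHz > fs/2 = 15.7 MHz, folds to fs − 25.2 MHz = 6.2 MHz.
13.4 MHz ≤ fs/2 = 15.7 MHz, passes unchanged.
33.4 MHz mod fs = 2 MHz.
2 MHz ≤ fs/2 = 15.7 MHz, appears at 2 MHz.
9.6 MHz ≤ fs/2 = 15.7 MHz, passes unchanged.
Distinct values: {2 MHz, 6.2 MHz, 9.6 MHz, 13.4 MHz}.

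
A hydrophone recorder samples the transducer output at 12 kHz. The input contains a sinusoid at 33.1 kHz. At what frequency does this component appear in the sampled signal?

33.1 kHz mod fs = 9.1 kHz.
9.1 kHz > fs/2 = 6 kHz, folds to fs − 9.1 kHz = 2.9 kHz.

2.9 kHz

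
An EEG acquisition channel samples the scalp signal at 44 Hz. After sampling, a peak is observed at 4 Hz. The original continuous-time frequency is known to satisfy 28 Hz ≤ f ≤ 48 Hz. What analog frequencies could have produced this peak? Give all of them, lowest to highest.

Frequencies that alias to 4 Hz are k·fs ± 4 Hz for integer k ≥ 0.
k=0: 4 Hz.
k=1: 40 Hz, 48 Hz.
k=2: 84 Hz, 92 Hz.
Within [28 Hz, 48 Hz]: 40 Hz, 48 Hz.

40 Hz, 48 Hz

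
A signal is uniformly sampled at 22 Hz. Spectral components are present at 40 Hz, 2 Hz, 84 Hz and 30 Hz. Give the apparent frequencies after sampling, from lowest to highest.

fs/2 = 11 Hz.
40 Hz mod fs = 18 Hz.
18 Hz > fs/2 = 11 Hz, folds to fs − 18 Hz = 4 Hz.
2 Hz ≤ fs/2 = 11 Hz, passes unchanged.
84 Hz mod fs = 18 Hz.
18 Hz > fs/2 = 11 Hz, folds to fs − 18 Hz = 4 Hz.
30 Hz mod fs = 8 Hz.
8 Hz ≤ fs/2 = 11 Hz, appears at 8 Hz.
Distinct values: {2 Hz, 4 Hz, 8 Hz}.

2 Hz, 4 Hz, 8 Hz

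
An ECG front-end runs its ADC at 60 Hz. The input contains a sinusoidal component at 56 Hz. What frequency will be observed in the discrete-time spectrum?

4 Hz

56 Hz > fs/2 = 30 Hz, folds to fs − 56 Hz = 4 Hz.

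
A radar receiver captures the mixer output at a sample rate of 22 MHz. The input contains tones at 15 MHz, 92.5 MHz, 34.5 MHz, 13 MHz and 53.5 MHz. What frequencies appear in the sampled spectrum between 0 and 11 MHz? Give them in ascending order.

fs/2 = 11 MHz.
15 MHz > fs/2 = 11 MHz, folds to fs − 15 MHz = 7 MHz.
92.5 MHz mod fs = 4.5 MHz.
4.5 MHz ≤ fs/2 = 11 MHz, appears at 4.5 MHz.
34.5 MHz mod fs = 12.5 MHz.
12.5 MHz > fs/2 = 11 MHz, folds to fs − 12.5 MHz = 9.5 MHz.
13 MHz > fs/2 = 11 MHz, folds to fs − 13 MHz = 9 MHz.
53.5 MHz mod fs = 9.5 MHz.
9.5 MHz ≤ fs/2 = 11 MHz, appears at 9.5 MHz.
Distinct values: {4.5 MHz, 7 MHz, 9 MHz, 9.5 MHz}.

4.5 MHz, 7 MHz, 9 MHz, 9.5 MHz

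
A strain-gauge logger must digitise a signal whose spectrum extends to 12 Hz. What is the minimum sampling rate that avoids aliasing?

Nyquist rate = 2 × 12 Hz = 24 Hz.

24 Hz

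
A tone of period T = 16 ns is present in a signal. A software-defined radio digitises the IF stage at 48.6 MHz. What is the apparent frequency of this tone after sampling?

T = 16 ns → f = 1/T = 62.5 MHz.
62.5 MHz mod fs = 13.9 MHz.
13.9 MHz ≤ fs/2 = 24.3 MHz, appears at 13.9 MHz.

13.9 MHz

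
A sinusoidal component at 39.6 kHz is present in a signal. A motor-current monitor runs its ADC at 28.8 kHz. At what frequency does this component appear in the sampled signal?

10.8 kHz

39.6 kHz mod fs = 10.8 kHz.
10.8 kHz ≤ fs/2 = 14.4 kHz, appears at 10.8 kHz.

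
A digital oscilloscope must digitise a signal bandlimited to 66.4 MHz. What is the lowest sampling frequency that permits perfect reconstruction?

Nyquist rate = 2 × 66.4 MHz = 132.8 MHz.

132.8 MHz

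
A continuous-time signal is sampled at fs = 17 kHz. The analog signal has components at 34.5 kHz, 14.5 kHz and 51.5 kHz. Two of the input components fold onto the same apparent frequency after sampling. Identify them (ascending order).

fs/2 = 8.5 kHz.
34.5 kHz mod fs = 0.5 kHz.
0.5 kHz ≤ fs/2 = 8.5 kHz, appears at 0.5 kHz.
14.5 kHz > fs/2 = 8.5 kHz, folds to fs − 14.5 kHz = 2.5 kHz.
51.5 kHz mod fs = 0.5 kHz.
0.5 kHz ≤ fs/2 = 8.5 kHz, appears at 0.5 kHz.
34.5 kHz and 51.5 kHz both map to 0.5 kHz.

34.5 kHz, 51.5 kHz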